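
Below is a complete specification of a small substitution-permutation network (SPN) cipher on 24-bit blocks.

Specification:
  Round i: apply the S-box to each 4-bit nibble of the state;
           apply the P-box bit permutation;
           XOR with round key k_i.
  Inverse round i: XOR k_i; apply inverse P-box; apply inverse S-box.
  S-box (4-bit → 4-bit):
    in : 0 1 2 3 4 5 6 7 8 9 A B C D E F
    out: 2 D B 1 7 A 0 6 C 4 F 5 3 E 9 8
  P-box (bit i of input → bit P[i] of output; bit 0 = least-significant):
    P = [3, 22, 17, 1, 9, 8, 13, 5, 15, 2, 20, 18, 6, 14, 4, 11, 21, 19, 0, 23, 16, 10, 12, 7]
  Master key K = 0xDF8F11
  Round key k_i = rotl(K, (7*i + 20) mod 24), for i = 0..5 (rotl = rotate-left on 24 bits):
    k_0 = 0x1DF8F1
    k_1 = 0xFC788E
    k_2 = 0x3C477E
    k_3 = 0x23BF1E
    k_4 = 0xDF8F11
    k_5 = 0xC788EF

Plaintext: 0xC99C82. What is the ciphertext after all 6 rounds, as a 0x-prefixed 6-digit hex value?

s_0 = plaintext = 0xC99C82
s_1 = Round(s_0, k_0) = 0x5C5CCE
s_2 = Round(s_1, k_1) = 0xD4B700
s_3 = Round(s_2, k_2) = 0x4452AB
s_4 = Round(s_3, k_3) = 0x0C4033
s_5 = Round(s_4, k_4) = 0xF7C94D
s_6 = Round(s_5, k_5) = 0x9DEB2C

0x9DEB2C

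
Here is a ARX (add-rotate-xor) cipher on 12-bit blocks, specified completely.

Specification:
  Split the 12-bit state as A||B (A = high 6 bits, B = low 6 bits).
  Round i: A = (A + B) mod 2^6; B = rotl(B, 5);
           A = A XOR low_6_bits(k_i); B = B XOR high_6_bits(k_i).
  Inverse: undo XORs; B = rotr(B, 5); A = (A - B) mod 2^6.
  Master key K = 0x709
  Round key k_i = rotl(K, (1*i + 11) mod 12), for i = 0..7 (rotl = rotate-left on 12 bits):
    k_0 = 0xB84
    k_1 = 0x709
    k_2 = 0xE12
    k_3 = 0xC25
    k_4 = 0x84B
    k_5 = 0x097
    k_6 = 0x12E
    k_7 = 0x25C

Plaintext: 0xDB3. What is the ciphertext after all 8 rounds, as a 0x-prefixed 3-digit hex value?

0xEE2

s_0 = plaintext = 0xDB3
s_1 = Round(s_0, k_0) = 0xB57
s_2 = Round(s_1, k_1) = 0x377
s_3 = Round(s_2, k_2) = 0x583
s_4 = Round(s_3, k_3) = 0xF11
s_5 = Round(s_4, k_4) = 0x189
s_6 = Round(s_5, k_5) = 0x626
s_7 = Round(s_6, k_6) = 0x417
s_8 = Round(s_7, k_7) = 0xEE2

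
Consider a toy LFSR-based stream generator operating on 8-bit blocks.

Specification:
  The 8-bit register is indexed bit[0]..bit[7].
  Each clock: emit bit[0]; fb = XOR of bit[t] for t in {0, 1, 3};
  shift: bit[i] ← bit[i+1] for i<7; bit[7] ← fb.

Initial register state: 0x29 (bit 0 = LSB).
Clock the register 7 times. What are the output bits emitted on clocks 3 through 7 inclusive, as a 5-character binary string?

01010

reg_0 = 0x29
clock 1: out=1, reg = 0x14
clock 2: out=0, reg = 0x0A
clock 3: out=0, reg = 0x05
clock 4: out=1, reg = 0x82
clock 5: out=0, reg = 0xC1
clock 6: out=1, reg = 0xE0
clock 7: out=0, reg = 0x70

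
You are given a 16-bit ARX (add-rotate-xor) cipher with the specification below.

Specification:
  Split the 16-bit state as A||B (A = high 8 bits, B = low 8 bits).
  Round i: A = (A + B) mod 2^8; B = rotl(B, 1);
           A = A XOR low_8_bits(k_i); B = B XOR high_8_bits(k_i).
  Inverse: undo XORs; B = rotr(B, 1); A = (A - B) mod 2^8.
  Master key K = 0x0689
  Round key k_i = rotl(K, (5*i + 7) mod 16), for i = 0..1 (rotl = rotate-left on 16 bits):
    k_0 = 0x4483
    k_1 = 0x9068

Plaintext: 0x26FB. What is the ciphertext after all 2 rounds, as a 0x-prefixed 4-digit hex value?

s_0 = plaintext = 0x26FB
s_1 = Round(s_0, k_0) = 0xA2B3
s_2 = Round(s_1, k_1) = 0x3DF7

0x3DF7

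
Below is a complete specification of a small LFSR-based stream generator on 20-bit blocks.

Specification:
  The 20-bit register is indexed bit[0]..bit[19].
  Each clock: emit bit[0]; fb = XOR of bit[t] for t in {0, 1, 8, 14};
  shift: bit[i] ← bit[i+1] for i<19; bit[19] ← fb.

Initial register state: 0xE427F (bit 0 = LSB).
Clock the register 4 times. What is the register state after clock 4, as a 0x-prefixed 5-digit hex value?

reg_0 = 0xE427F
clock 1: out=1, reg = 0xF213F
clock 2: out=1, reg = 0xF909F
clock 3: out=1, reg = 0x7C84F
clock 4: out=1, reg = 0xBE427

0xBE427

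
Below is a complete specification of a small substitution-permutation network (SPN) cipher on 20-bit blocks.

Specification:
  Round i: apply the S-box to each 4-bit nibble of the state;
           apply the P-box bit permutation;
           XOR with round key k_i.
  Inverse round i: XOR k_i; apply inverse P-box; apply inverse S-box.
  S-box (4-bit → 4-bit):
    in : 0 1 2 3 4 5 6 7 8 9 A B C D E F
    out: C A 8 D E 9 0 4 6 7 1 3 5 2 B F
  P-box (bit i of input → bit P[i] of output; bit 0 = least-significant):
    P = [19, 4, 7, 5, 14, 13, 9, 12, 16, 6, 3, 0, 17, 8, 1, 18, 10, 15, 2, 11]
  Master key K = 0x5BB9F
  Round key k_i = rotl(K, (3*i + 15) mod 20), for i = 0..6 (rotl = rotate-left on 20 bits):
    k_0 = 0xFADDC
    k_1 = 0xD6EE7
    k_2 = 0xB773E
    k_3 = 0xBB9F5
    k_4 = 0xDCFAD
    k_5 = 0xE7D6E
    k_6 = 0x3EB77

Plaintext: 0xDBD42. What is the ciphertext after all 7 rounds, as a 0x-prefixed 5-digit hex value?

s_0 = plaintext = 0xDBD42
s_1 = Round(s_0, k_0) = 0xD1EBC
s_2 = Round(s_1, k_1) = 0x08F26
s_3 = Round(s_2, k_2) = 0xA6E71
s_4 = Round(s_3, k_3) = 0xABF84
s_5 = Round(s_4, k_4) = 0xEE854
s_6 = Round(s_5, k_5) = 0x8A096
s_7 = Round(s_6, k_6) = 0x1097A

0x1097A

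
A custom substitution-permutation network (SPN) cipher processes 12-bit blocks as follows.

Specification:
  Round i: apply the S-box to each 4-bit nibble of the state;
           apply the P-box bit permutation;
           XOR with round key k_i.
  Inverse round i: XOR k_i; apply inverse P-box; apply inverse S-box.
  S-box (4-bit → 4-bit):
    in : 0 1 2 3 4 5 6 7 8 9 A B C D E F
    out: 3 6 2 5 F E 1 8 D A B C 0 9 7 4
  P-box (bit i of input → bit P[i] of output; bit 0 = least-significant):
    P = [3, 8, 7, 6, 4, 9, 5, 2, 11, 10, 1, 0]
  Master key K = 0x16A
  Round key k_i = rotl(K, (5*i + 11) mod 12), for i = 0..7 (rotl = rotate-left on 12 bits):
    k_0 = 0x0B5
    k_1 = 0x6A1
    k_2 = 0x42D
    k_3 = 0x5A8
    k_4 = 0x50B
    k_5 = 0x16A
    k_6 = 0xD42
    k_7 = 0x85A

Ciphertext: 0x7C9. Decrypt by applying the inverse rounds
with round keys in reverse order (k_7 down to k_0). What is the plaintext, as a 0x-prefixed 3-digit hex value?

0x428

s_0 = ciphertext = 0x7C9
s_1 = InvRound(s_0, k_7) = 0x401
s_2 = InvRound(s_1, k_6) = 0x8C9
s_3 = InvRound(s_2, k_5) = 0x8F1
s_4 = InvRound(s_3, k_4) = 0xE34
s_5 = InvRound(s_4, k_3) = 0x6AE
s_6 = InvRound(s_5, k_2) = 0xB2F
s_7 = InvRound(s_6, k_1) = 0xE7E
s_8 = InvRound(s_7, k_0) = 0x428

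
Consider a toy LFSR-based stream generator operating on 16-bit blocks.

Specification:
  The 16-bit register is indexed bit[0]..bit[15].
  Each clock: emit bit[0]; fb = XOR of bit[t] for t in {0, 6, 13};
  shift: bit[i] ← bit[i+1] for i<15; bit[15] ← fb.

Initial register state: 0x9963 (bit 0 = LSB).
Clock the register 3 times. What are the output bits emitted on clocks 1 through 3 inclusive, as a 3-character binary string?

110

reg_0 = 0x9963
clock 1: out=1, reg = 0x4CB1
clock 2: out=1, reg = 0xA658
clock 3: out=0, reg = 0x532C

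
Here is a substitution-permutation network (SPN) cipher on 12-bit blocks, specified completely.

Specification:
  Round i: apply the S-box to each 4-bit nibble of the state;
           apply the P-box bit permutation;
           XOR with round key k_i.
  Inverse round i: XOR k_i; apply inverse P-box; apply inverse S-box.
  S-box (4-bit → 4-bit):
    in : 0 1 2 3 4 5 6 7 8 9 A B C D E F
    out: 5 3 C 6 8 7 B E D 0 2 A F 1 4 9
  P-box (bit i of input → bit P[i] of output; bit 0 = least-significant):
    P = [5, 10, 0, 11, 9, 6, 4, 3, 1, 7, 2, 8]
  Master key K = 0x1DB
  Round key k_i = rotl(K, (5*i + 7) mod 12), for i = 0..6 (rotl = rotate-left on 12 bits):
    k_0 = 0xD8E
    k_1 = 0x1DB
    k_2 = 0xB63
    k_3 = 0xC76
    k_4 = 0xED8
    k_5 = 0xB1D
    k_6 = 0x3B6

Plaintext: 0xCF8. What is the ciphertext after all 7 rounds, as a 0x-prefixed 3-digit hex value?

s_0 = plaintext = 0xCF8
s_1 = Round(s_0, k_0) = 0x621
s_2 = Round(s_1, k_1) = 0x461
s_3 = Round(s_2, k_2) = 0xC0B
s_4 = Round(s_3, k_3) = 0x3E0
s_5 = Round(s_4, k_4) = 0xE6D
s_6 = Round(s_5, k_5) = 0x971
s_7 = Round(s_6, k_6) = 0x7CE

0x7CE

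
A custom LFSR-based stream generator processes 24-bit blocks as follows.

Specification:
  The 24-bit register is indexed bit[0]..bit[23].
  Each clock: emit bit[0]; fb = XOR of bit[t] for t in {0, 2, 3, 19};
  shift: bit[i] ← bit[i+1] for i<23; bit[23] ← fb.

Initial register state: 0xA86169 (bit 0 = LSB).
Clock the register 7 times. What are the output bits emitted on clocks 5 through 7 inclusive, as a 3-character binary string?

011

reg_0 = 0xA86169
clock 1: out=1, reg = 0xD430B4
clock 2: out=0, reg = 0xEA185A
clock 3: out=0, reg = 0x750C2D
clock 4: out=1, reg = 0xBA8616
clock 5: out=0, reg = 0x5D430B
clock 6: out=1, reg = 0xAEA185
clock 7: out=1, reg = 0xD750C2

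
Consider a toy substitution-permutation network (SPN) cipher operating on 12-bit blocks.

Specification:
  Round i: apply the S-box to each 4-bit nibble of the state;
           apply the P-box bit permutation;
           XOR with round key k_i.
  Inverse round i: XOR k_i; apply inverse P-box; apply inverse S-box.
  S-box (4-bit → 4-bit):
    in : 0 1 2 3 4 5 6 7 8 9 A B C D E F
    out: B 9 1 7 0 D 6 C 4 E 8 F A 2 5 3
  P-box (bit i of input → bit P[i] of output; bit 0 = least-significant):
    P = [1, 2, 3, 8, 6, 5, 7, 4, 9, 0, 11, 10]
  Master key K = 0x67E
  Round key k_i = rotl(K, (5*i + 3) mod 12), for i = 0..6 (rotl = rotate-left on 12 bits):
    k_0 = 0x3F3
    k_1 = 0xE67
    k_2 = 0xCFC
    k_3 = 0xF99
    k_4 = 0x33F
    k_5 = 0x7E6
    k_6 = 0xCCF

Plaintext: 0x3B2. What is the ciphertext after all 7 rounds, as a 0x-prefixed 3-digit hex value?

s_0 = plaintext = 0x3B2
s_1 = Round(s_0, k_0) = 0x900
s_2 = Round(s_1, k_1) = 0x310
s_3 = Round(s_2, k_2) = 0x7AB
s_4 = Round(s_3, k_3) = 0x287
s_5 = Round(s_4, k_4) = 0x0B7
s_6 = Round(s_5, k_5) = 0x01F
s_7 = Round(s_6, k_6) = 0xA98

0xA98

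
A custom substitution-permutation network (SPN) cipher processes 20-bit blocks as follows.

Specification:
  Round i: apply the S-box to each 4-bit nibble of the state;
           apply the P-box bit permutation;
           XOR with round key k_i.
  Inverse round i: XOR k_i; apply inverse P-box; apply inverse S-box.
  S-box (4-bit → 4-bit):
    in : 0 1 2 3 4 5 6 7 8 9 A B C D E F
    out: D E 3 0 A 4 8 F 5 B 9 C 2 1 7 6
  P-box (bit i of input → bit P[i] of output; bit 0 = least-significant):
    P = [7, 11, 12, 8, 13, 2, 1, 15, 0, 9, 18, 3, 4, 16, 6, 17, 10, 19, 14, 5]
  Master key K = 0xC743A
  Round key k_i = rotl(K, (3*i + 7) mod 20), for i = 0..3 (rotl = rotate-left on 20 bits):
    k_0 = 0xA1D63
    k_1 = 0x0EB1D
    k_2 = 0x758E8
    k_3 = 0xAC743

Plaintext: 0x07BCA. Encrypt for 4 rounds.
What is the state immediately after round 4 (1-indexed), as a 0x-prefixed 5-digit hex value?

0x92768

s_0 = plaintext = 0x07BCA
s_1 = Round(s_0, k_0) = 0xD589F
s_2 = Round(s_1, k_1) = 0x45758
s_3 = Round(s_2, k_2) = 0xB4A03
s_4 = Round(s_3, k_3) = 0x92768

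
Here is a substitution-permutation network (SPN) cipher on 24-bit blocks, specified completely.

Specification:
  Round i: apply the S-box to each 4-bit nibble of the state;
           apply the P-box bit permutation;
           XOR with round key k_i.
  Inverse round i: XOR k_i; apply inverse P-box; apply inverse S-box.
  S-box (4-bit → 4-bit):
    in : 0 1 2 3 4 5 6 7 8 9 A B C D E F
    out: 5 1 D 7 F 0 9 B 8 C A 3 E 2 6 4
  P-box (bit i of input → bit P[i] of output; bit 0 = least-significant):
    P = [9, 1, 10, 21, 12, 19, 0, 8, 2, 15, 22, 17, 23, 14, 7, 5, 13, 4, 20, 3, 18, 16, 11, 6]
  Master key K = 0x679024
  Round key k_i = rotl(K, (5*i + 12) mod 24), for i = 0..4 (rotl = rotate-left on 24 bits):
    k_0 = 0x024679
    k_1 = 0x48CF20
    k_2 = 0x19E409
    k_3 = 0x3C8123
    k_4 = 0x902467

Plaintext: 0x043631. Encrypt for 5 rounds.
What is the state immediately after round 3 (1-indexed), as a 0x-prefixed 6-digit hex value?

0x8CC686

s_0 = plaintext = 0x043631
s_1 = Round(s_0, k_0) = 0x9C3CE4
s_2 = Round(s_1, k_1) = 0xB201FB
s_3 = Round(s_2, k_2) = 0x8CC686
s_4 = Round(s_3, k_3) = 0x0EC2DF
s_5 = Round(s_4, k_4) = 0xCE68D3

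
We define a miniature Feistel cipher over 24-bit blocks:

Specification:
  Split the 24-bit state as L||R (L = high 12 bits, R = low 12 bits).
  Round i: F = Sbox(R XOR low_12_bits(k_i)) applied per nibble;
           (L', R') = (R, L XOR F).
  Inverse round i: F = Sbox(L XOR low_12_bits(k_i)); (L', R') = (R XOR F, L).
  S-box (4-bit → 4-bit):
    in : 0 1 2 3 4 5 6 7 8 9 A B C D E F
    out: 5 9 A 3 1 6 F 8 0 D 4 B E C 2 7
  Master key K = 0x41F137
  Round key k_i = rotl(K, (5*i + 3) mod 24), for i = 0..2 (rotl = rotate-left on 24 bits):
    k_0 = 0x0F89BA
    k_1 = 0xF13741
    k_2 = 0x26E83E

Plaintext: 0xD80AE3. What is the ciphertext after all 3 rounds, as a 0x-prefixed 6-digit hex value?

0x7AD93E

s_0 = plaintext = 0xD80AE3
s_1 = Round(s_0, k_0) = 0xAE3EED
s_2 = Round(s_1, k_1) = 0xEED7AD
s_3 = Round(s_2, k_2) = 0x7AD93E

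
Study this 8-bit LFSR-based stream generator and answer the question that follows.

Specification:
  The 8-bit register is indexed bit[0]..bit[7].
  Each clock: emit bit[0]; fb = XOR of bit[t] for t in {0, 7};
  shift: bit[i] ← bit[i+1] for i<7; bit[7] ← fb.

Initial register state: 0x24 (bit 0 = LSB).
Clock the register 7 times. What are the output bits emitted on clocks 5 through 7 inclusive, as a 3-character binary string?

010

reg_0 = 0x24
clock 1: out=0, reg = 0x12
clock 2: out=0, reg = 0x09
clock 3: out=1, reg = 0x84
clock 4: out=0, reg = 0xC2
clock 5: out=0, reg = 0xE1
clock 6: out=1, reg = 0x70
clock 7: out=0, reg = 0x38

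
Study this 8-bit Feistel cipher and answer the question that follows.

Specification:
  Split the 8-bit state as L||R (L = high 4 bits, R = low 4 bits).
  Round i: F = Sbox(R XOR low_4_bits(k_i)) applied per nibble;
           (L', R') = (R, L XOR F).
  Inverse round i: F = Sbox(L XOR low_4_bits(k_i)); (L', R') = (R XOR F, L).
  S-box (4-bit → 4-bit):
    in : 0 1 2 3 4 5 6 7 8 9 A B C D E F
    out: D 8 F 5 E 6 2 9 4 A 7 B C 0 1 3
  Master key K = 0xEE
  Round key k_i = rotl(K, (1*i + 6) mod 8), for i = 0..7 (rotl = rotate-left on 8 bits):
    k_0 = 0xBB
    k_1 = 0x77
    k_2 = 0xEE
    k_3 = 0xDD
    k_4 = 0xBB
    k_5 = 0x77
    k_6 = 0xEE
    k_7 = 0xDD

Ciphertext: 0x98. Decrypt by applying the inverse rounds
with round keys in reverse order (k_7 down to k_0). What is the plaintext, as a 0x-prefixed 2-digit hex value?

0x5B

s_0 = ciphertext = 0x98
s_1 = InvRound(s_0, k_7) = 0x69
s_2 = InvRound(s_1, k_6) = 0xD6
s_3 = InvRound(s_2, k_5) = 0x1D
s_4 = InvRound(s_3, k_4) = 0xA1
s_5 = InvRound(s_4, k_3) = 0x8A
s_6 = InvRound(s_5, k_2) = 0x88
s_7 = InvRound(s_6, k_1) = 0xB8
s_8 = InvRound(s_7, k_0) = 0x5B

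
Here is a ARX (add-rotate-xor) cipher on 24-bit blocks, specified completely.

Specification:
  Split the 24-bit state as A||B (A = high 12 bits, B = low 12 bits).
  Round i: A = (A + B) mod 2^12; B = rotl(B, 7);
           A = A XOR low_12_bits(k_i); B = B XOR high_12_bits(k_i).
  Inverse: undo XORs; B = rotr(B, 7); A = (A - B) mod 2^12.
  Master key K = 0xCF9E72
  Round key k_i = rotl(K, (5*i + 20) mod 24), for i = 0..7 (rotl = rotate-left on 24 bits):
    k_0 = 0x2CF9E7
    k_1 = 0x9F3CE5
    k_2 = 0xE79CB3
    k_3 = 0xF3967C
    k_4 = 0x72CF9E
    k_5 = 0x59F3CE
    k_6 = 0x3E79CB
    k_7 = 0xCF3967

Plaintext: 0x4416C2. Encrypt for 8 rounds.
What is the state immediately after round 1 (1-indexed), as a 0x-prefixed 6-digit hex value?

0x2E43F9

s_0 = plaintext = 0x4416C2
s_1 = Round(s_0, k_0) = 0x2E43F9
s_2 = Round(s_1, k_1) = 0xA3856C
s_3 = Round(s_2, k_2) = 0x317852
s_4 = Round(s_3, k_3) = 0xD1567B
s_5 = Round(s_4, k_4) = 0xC0EA9F
s_6 = Round(s_5, k_5) = 0x563A4B
s_7 = Round(s_6, k_6) = 0x665635
s_8 = Round(s_7, k_7) = 0x5FD642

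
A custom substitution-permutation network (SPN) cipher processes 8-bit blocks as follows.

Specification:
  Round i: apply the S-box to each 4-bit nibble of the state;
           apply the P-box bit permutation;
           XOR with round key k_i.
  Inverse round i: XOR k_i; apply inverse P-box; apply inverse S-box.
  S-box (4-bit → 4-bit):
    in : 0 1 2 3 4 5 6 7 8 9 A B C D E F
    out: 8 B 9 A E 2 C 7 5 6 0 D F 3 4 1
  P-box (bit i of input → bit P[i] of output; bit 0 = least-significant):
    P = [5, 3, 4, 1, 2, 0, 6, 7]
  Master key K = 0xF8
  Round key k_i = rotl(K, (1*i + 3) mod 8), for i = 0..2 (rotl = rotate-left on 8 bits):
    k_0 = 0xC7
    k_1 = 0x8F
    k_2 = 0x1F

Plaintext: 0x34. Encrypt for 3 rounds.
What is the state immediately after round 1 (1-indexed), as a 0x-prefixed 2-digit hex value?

s_0 = plaintext = 0x34
s_1 = Round(s_0, k_0) = 0x5C
s_2 = Round(s_1, k_1) = 0xB4
s_3 = Round(s_2, k_2) = 0xC1

0x5C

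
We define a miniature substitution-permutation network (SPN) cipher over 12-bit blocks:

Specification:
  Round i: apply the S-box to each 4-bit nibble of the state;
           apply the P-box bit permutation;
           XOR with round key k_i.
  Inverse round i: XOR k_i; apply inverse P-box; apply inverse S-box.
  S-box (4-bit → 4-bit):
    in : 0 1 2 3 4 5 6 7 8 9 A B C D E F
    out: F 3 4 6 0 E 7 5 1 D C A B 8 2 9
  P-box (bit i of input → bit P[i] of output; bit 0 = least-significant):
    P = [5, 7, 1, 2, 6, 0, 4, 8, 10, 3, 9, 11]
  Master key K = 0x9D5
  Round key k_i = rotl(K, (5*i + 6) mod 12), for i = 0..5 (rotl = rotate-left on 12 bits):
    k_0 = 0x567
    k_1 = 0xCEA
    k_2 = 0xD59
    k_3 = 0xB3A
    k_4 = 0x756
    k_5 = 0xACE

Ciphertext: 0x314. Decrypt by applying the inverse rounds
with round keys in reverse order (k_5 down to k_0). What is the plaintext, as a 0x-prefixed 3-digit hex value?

s_0 = ciphertext = 0x314
s_1 = InvRound(s_0, k_5) = 0xB93
s_2 = InvRound(s_1, k_4) = 0xF1B
s_3 = InvRound(s_2, k_3) = 0x8E8
s_4 = InvRound(s_3, k_2) = 0x851
s_5 = InvRound(s_4, k_1) = 0x136
s_6 = InvRound(s_5, k_0) = 0x864

0x864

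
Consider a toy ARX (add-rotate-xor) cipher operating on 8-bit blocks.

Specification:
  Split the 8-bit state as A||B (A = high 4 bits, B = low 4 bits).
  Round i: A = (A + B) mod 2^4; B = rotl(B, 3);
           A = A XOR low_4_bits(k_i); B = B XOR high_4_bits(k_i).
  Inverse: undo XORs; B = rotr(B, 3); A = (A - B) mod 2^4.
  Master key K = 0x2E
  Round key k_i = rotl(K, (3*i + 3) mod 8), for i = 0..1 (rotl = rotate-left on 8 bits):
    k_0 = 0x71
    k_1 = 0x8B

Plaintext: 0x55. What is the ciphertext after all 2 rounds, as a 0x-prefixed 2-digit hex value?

s_0 = plaintext = 0x55
s_1 = Round(s_0, k_0) = 0xBD
s_2 = Round(s_1, k_1) = 0x36

0x36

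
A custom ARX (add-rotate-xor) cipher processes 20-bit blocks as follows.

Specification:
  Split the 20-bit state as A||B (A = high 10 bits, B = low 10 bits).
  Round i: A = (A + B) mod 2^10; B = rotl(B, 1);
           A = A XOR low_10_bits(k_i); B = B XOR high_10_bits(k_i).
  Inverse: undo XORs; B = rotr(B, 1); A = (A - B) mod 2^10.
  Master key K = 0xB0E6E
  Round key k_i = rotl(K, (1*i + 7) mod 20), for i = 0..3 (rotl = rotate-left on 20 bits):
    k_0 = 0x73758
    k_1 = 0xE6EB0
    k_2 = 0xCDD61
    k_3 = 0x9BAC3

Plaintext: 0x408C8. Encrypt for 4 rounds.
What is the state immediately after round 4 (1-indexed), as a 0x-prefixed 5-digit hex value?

0xA5886

s_0 = plaintext = 0x408C8
s_1 = Round(s_0, k_0) = 0xA485D
s_2 = Round(s_1, k_1) = 0x17F21
s_3 = Round(s_2, k_2) = 0xB8574
s_4 = Round(s_3, k_3) = 0xA5886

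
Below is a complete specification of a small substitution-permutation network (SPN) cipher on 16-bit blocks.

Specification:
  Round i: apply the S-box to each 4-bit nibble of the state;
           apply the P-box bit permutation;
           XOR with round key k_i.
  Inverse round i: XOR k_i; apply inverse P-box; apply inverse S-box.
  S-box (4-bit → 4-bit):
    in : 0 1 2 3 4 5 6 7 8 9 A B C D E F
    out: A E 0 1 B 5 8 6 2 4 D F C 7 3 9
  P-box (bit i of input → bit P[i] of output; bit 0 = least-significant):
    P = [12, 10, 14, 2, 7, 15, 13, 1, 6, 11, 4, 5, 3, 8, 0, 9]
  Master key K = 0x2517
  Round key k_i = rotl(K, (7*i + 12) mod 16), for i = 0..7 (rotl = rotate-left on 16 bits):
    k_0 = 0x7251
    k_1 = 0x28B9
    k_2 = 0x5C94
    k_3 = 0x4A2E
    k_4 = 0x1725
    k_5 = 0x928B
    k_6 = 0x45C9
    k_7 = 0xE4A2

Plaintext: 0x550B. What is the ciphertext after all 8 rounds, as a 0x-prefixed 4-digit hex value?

0xB8D9

s_0 = plaintext = 0x550B
s_1 = Round(s_0, k_0) = 0xA60E
s_2 = Round(s_1, k_1) = 0xBE92
s_3 = Round(s_2, k_2) = 0x77DD
s_4 = Round(s_3, k_3) = 0xB7BF
s_5 = Round(s_4, k_4) = 0xACBA
s_6 = Round(s_5, k_5) = 0x6034
s_7 = Round(s_6, k_6) = 0x5B6D
s_8 = Round(s_7, k_7) = 0xB8D9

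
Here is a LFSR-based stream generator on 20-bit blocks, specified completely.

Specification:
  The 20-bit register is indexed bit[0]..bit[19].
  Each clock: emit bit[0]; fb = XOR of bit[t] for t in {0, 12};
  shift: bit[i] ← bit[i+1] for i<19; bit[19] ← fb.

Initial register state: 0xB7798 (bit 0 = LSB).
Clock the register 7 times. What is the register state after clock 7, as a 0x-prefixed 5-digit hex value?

reg_0 = 0xB7798
clock 1: out=0, reg = 0xDBBCC
clock 2: out=0, reg = 0xEDDE6
clock 3: out=0, reg = 0xF6EF3
clock 4: out=1, reg = 0xFB779
clock 5: out=1, reg = 0x7DBBC
clock 6: out=0, reg = 0xBEDDE
clock 7: out=0, reg = 0x5F6EF

0x5F6EF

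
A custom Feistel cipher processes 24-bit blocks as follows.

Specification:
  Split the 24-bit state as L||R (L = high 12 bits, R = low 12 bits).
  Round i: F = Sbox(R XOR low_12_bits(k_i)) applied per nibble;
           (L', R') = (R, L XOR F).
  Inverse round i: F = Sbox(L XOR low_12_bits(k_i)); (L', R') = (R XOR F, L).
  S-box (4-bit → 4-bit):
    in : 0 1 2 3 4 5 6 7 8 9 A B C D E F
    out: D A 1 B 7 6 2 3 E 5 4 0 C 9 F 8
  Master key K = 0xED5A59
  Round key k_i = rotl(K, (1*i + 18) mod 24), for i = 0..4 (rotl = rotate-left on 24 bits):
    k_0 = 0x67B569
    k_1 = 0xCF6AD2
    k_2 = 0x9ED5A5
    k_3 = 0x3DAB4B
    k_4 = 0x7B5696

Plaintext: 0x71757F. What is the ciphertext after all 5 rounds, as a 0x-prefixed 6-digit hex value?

s_0 = plaintext = 0x71757F
s_1 = Round(s_0, k_0) = 0x57FAB5
s_2 = Round(s_1, k_1) = 0xAB585C
s_3 = Round(s_2, k_2) = 0x85C330
s_4 = Round(s_3, k_3) = 0x33066C
s_5 = Round(s_4, k_4) = 0x66CEB4

0x66CEB4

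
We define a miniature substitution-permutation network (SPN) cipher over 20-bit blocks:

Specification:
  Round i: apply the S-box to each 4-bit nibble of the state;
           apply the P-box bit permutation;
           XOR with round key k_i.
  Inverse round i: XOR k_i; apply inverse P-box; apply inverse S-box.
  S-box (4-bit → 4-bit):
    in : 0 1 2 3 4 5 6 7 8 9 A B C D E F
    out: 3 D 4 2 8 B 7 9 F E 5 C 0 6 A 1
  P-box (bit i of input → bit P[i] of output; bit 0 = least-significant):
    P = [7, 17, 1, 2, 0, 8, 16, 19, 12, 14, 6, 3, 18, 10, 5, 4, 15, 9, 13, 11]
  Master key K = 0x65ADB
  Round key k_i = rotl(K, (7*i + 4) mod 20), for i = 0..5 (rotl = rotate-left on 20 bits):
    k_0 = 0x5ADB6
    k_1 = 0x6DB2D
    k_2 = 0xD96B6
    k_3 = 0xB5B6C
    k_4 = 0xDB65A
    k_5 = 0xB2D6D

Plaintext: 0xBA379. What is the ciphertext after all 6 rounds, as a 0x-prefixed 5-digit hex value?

0x64D0D

s_0 = plaintext = 0xBA379
s_1 = Round(s_0, k_0) = 0xBC591
s_2 = Round(s_1, k_1) = 0xFA2A3
s_3 = Round(s_2, k_2) = 0xA16D7
s_4 = Round(s_3, k_3) = 0xEAA98
s_5 = Round(s_4, k_4) = 0x2ADBC
s_6 = Round(s_5, k_5) = 0x64D0D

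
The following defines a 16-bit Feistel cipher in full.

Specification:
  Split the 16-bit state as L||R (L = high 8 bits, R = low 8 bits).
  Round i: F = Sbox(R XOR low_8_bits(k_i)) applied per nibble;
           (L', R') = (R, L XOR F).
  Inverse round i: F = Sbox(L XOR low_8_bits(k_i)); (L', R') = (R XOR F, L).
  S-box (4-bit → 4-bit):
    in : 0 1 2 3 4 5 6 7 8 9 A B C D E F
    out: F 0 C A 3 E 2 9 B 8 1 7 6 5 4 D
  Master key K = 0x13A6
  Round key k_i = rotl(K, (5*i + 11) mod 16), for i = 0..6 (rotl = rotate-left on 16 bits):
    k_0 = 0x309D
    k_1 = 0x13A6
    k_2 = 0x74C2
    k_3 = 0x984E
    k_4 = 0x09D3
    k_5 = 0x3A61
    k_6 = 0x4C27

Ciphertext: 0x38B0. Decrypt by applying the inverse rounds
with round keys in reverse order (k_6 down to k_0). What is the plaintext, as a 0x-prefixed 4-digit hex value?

s_0 = ciphertext = 0x38B0
s_1 = InvRound(s_0, k_6) = 0xBD38
s_2 = InvRound(s_1, k_5) = 0x6EBD
s_3 = InvRound(s_2, k_4) = 0xC86E
s_4 = InvRound(s_3, k_3) = 0xDCC8
s_5 = InvRound(s_4, k_2) = 0xCCDC
s_6 = InvRound(s_5, k_1) = 0xFDCC
s_7 = InvRound(s_6, k_0) = 0xE3FD

0xE3FD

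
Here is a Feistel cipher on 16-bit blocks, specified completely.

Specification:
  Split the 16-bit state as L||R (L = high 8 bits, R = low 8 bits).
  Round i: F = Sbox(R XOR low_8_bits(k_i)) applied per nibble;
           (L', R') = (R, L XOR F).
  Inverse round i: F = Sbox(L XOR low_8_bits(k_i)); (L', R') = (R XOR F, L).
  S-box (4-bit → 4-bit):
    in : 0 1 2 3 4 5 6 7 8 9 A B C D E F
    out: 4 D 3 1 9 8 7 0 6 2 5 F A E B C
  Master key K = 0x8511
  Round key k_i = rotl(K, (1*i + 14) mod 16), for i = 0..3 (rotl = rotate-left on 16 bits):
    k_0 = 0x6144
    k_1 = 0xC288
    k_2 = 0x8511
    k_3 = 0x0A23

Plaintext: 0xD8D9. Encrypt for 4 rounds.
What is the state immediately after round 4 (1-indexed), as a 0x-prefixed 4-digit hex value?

s_0 = plaintext = 0xD8D9
s_1 = Round(s_0, k_0) = 0xD9F6
s_2 = Round(s_1, k_1) = 0xF6D2
s_3 = Round(s_2, k_2) = 0xD257
s_4 = Round(s_3, k_3) = 0x57DB

0x57DB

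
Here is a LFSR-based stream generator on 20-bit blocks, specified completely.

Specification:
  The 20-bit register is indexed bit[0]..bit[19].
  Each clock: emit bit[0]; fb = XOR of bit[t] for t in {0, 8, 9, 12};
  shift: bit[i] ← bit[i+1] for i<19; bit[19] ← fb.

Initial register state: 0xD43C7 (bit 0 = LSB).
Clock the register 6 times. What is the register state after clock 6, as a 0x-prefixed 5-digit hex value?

reg_0 = 0xD43C7
clock 1: out=1, reg = 0xEA1E3
clock 2: out=1, reg = 0x750F1
clock 3: out=1, reg = 0x3A878
clock 4: out=0, reg = 0x1D43C
clock 5: out=0, reg = 0x8EA1E
clock 6: out=0, reg = 0xC750F

0xC750F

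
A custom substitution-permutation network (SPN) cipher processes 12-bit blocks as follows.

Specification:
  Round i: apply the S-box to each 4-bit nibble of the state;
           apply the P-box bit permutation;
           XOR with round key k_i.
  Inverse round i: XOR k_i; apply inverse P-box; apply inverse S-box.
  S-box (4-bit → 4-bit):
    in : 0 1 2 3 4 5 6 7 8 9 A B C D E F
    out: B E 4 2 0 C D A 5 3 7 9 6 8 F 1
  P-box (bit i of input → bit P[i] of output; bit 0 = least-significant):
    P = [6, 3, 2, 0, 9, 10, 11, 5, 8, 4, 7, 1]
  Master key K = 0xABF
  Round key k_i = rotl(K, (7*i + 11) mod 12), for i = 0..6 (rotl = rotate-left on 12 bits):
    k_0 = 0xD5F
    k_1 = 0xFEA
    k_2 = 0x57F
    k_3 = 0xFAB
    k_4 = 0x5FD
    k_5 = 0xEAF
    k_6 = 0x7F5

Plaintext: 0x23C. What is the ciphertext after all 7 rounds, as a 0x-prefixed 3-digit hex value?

0x9A1

s_0 = plaintext = 0x23C
s_1 = Round(s_0, k_0) = 0x9D3
s_2 = Round(s_1, k_1) = 0xED2
s_3 = Round(s_2, k_2) = 0x4C9
s_4 = Round(s_3, k_3) = 0x3E3
s_5 = Round(s_4, k_4) = 0xBC5
s_6 = Round(s_5, k_5) = 0x3A8
s_7 = Round(s_6, k_6) = 0x9A1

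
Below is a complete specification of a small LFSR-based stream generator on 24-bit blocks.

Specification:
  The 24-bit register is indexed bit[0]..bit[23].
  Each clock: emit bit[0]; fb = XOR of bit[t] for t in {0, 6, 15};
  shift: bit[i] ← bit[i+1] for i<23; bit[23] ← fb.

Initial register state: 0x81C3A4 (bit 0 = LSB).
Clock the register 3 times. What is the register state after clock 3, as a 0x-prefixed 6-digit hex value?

0x303874

reg_0 = 0x81C3A4
clock 1: out=0, reg = 0xC0E1D2
clock 2: out=0, reg = 0x6070E9
clock 3: out=1, reg = 0x303874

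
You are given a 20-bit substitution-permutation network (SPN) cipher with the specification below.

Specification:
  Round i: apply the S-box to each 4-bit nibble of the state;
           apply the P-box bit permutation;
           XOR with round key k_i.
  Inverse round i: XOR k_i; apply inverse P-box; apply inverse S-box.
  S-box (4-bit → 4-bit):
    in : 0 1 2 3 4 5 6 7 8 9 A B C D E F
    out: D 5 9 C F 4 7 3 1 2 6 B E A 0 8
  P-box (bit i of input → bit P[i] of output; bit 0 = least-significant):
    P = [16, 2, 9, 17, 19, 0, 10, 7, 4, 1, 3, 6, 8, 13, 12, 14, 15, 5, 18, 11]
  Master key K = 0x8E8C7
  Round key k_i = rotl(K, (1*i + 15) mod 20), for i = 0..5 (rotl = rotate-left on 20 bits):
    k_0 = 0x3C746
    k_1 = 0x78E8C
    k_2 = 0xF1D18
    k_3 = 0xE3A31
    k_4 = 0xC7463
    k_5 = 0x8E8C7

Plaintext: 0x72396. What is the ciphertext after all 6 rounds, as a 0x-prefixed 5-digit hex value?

s_0 = plaintext = 0x72396
s_1 = Round(s_0, k_0) = 0x2042B
s_2 = Round(s_1, k_1) = 0xC5752
s_3 = Round(s_2, k_2) = 0x8012A
s_4 = Round(s_3, k_3) = 0x6E9AD
s_5 = Round(s_4, k_4) = 0xAF044
s_6 = Round(s_5, k_5) = 0x7AE3A

0x7AE3A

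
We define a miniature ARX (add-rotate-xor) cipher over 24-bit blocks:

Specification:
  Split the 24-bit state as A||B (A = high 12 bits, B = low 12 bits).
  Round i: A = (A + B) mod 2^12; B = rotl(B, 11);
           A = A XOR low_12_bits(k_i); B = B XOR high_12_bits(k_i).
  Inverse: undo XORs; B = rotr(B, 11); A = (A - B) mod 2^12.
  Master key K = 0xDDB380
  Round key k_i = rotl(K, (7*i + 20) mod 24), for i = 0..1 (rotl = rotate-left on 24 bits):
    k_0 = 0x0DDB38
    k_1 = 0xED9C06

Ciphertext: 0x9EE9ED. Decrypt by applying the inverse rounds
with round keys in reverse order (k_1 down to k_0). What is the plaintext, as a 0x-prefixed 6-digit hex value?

0xF4DD6B

s_0 = ciphertext = 0x9EE9ED
s_1 = InvRound(s_0, k_1) = 0x780E68
s_2 = InvRound(s_1, k_0) = 0xF4DD6B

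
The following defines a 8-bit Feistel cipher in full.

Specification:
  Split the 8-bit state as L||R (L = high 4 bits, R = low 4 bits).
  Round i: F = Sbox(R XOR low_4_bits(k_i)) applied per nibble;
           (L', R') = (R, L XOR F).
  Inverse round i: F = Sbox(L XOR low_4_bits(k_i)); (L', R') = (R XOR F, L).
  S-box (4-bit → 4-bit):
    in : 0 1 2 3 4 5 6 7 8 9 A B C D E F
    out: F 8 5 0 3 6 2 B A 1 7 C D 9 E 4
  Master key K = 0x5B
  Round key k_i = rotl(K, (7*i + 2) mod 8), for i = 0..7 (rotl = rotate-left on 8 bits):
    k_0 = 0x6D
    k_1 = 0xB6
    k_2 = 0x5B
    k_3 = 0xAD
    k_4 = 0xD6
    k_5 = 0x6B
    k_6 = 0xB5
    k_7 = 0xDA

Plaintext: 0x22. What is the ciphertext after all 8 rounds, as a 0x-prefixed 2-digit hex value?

s_0 = plaintext = 0x22
s_1 = Round(s_0, k_0) = 0x26
s_2 = Round(s_1, k_1) = 0x6D
s_3 = Round(s_2, k_2) = 0xD4
s_4 = Round(s_3, k_3) = 0x4C
s_5 = Round(s_4, k_4) = 0xC3
s_6 = Round(s_5, k_5) = 0x36
s_7 = Round(s_6, k_6) = 0x63
s_8 = Round(s_7, k_7) = 0x37

0x37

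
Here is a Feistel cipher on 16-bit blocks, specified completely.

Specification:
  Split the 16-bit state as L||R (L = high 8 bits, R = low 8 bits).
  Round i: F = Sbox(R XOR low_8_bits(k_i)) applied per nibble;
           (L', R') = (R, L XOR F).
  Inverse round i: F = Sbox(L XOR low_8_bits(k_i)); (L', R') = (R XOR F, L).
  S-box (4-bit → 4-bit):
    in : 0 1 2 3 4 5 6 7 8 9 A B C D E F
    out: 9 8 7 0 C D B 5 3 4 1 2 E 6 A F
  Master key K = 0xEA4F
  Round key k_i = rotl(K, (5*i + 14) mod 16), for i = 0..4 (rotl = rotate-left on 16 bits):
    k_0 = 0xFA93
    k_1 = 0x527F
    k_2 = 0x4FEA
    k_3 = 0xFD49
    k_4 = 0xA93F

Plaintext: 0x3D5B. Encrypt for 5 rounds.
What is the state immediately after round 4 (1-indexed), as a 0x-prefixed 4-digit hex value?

0xCA73

s_0 = plaintext = 0x3D5B
s_1 = Round(s_0, k_0) = 0x5BDE
s_2 = Round(s_1, k_1) = 0xDE43
s_3 = Round(s_2, k_2) = 0x43CA
s_4 = Round(s_3, k_3) = 0xCA73
s_5 = Round(s_4, k_4) = 0x7304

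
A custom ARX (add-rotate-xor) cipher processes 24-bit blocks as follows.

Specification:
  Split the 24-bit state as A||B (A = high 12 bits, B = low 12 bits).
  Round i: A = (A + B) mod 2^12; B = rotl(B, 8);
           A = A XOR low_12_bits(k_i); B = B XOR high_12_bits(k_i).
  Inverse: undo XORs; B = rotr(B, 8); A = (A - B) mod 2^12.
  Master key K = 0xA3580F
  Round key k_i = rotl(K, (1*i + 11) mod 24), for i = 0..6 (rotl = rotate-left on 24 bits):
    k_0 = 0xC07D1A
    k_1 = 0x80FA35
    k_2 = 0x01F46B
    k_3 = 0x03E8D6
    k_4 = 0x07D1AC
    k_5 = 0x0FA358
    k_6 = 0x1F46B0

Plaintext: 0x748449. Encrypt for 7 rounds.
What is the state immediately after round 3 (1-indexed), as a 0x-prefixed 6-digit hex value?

s_0 = plaintext = 0x748449
s_1 = Round(s_0, k_0) = 0x68B543
s_2 = Round(s_1, k_1) = 0x1FBB5B
s_3 = Round(s_2, k_2) = 0x93DBAA
s_4 = Round(s_3, k_3) = 0xC31A84
s_5 = Round(s_4, k_4) = 0x7194D5
s_6 = Round(s_5, k_5) = 0x8B65B7
s_7 = Round(s_6, k_6) = 0x8DD6AF

0x93DBAA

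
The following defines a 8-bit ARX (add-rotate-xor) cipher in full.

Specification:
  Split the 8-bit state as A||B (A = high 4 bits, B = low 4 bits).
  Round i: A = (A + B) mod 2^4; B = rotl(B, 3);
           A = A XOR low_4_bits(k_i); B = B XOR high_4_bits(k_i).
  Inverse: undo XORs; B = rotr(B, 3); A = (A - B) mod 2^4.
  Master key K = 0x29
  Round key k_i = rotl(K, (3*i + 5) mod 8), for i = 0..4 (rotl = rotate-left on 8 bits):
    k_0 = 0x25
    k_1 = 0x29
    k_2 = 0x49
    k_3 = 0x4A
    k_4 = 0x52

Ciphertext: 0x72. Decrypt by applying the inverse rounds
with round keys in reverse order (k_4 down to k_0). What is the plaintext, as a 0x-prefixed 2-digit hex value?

0xF4

s_0 = ciphertext = 0x72
s_1 = InvRound(s_0, k_4) = 0x7E
s_2 = InvRound(s_1, k_3) = 0x85
s_3 = InvRound(s_2, k_2) = 0xF2
s_4 = InvRound(s_3, k_1) = 0x60
s_5 = InvRound(s_4, k_0) = 0xF4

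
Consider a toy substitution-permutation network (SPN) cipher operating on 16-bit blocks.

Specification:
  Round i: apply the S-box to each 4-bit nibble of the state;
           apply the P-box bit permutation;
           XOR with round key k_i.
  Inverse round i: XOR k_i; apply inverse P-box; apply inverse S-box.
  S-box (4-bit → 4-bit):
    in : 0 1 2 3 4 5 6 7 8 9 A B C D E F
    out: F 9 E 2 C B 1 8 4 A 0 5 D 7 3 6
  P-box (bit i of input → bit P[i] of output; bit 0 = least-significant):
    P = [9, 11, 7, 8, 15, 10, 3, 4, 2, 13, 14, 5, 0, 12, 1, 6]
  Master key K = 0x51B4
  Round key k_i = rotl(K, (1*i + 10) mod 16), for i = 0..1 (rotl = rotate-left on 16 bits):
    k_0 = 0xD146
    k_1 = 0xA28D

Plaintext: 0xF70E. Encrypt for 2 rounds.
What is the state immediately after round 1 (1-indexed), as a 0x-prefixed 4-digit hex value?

0x4F7C

s_0 = plaintext = 0xF70E
s_1 = Round(s_0, k_0) = 0x4F7C
s_2 = Round(s_1, k_1) = 0xC15F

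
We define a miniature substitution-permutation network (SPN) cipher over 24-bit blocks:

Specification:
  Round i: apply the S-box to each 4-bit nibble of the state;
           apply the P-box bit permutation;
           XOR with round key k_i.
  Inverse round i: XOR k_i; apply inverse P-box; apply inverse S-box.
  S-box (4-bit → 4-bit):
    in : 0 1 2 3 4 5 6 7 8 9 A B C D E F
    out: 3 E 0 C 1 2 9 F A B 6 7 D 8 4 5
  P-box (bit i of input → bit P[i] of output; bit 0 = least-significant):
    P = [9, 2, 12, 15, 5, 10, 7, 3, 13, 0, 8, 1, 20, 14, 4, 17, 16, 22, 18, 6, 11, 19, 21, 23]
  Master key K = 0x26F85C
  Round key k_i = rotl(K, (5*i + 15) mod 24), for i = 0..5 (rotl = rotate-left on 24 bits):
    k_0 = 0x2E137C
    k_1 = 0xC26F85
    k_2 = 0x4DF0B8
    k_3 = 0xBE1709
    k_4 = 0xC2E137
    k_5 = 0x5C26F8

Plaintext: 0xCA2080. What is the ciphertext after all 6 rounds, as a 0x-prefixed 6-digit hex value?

0x6BDB10

s_0 = plaintext = 0xCA2080
s_1 = Round(s_0, k_0) = 0xCA3D71
s_2 = Round(s_1, k_1) = 0x24F33B
s_3 = Round(s_2, k_2) = 0x5CE326
s_4 = Round(s_3, k_3) = 0xB3945B
s_5 = Round(s_4, k_4) = 0xFC9F73
s_6 = Round(s_5, k_5) = 0x6BDB10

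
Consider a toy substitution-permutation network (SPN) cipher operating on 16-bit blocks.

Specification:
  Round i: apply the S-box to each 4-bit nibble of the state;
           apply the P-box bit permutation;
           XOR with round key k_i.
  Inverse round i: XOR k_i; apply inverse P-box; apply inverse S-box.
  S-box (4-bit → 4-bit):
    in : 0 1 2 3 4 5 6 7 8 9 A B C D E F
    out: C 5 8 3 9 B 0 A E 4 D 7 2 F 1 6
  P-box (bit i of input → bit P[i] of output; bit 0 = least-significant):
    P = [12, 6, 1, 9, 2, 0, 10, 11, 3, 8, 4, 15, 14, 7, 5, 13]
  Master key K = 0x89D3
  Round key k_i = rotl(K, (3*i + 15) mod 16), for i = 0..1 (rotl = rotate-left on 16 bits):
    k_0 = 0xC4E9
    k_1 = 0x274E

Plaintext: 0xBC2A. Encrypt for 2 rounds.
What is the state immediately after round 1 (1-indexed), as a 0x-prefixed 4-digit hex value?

0x9F4B

s_0 = plaintext = 0xBC2A
s_1 = Round(s_0, k_0) = 0x9F4B
s_2 = Round(s_1, k_1) = 0x3E38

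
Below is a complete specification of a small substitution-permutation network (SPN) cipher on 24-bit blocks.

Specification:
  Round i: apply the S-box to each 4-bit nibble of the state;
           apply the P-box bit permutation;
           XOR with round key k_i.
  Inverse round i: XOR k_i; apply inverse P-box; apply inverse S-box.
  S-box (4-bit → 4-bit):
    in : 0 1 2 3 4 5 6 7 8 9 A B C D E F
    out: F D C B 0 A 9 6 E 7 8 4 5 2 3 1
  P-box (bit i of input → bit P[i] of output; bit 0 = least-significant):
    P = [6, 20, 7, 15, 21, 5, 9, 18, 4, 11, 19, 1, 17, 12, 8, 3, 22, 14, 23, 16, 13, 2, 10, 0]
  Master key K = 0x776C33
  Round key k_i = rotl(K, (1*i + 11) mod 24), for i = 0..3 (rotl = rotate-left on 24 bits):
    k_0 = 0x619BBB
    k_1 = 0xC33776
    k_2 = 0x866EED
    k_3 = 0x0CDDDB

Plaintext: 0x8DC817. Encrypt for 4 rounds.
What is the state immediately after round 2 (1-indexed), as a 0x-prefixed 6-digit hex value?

0xA72793

s_0 = plaintext = 0x8DC817
s_1 = Round(s_0, k_0) = 0x5FD43C
s_2 = Round(s_1, k_1) = 0xA72793
s_3 = Round(s_2, k_2) = 0x3EA584
s_4 = Round(s_3, k_3) = 0x48B7F4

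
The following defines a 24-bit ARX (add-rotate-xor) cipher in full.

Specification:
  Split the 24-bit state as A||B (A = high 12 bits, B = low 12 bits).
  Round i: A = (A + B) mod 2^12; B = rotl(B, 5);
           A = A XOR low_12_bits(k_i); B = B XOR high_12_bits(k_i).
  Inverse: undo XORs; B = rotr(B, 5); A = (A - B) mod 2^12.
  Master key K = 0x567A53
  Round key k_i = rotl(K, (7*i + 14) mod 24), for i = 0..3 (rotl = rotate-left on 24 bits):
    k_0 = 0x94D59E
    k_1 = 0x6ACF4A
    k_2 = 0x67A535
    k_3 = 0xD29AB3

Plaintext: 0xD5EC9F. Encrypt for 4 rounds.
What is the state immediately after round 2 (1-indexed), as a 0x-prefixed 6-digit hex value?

s_0 = plaintext = 0xD5EC9F
s_1 = Round(s_0, k_0) = 0xC63AB4
s_2 = Round(s_1, k_1) = 0x85D039
s_3 = Round(s_2, k_2) = 0xDA315A
s_4 = Round(s_3, k_3) = 0x44E66B

0x85D039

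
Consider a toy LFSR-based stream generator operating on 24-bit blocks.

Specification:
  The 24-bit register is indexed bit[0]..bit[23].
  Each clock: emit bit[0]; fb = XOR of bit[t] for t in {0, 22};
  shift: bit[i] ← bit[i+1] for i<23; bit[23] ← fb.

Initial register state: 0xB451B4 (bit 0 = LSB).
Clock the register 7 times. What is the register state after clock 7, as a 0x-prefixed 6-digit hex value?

0x1D68A3

reg_0 = 0xB451B4
clock 1: out=0, reg = 0x5A28DA
clock 2: out=0, reg = 0xAD146D
clock 3: out=1, reg = 0xD68A36
clock 4: out=0, reg = 0xEB451B
clock 5: out=1, reg = 0x75A28D
clock 6: out=1, reg = 0x3AD146
clock 7: out=0, reg = 0x1D68A3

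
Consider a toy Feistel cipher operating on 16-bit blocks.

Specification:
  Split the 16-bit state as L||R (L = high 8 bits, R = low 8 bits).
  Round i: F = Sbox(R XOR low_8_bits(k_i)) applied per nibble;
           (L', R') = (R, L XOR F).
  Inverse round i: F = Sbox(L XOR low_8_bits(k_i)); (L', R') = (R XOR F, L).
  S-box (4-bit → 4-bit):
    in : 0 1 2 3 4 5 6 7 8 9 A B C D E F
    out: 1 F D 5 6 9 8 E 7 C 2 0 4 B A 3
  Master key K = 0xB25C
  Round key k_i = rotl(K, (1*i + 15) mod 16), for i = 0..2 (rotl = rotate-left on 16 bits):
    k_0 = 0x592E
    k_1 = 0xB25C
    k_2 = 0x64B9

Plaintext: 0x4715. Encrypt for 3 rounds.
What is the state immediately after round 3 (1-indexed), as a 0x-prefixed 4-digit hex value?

s_0 = plaintext = 0x4715
s_1 = Round(s_0, k_0) = 0x1517
s_2 = Round(s_1, k_1) = 0x1775
s_3 = Round(s_2, k_2) = 0x7553

0x7553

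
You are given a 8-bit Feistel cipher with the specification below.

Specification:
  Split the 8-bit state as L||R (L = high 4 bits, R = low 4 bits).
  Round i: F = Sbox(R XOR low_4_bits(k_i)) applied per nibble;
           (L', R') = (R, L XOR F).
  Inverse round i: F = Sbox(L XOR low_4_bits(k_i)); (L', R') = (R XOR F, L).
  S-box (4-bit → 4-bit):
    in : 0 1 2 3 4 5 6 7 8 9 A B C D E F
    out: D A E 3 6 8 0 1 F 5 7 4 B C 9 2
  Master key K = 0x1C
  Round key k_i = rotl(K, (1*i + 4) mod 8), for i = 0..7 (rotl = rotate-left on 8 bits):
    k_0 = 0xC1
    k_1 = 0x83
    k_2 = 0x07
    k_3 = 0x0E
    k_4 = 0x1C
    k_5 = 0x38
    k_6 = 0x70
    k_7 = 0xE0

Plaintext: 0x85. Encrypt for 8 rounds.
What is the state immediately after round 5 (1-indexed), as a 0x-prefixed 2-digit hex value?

0xCA

s_0 = plaintext = 0x85
s_1 = Round(s_0, k_0) = 0x5E
s_2 = Round(s_1, k_1) = 0xE9
s_3 = Round(s_2, k_2) = 0x97
s_4 = Round(s_3, k_3) = 0x7C
s_5 = Round(s_4, k_4) = 0xCA
s_6 = Round(s_5, k_5) = 0xA2
s_7 = Round(s_6, k_6) = 0x24
s_8 = Round(s_7, k_7) = 0x44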